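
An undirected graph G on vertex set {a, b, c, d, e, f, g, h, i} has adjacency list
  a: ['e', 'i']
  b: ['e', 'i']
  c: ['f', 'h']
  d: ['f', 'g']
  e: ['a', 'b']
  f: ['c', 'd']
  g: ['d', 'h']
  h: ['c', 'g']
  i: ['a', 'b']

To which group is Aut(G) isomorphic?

G has two connected components, {c, d, f, g, h} and {a, b, e, i}; each is 2-regular, so G = C_5 ⊔ C_4. No automorphism exchanges components of different sizes, hence Aut(G) is the direct product D_4 × D_5, order 80.

D_4 × D_5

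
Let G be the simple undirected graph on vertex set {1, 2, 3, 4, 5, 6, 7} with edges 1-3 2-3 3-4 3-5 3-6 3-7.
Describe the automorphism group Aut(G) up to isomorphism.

Vertex 3 has degree 6 and every other vertex has degree 1, so G is the star K_{1,6} with centre 3. Any automorphism fixes the centre and permutes the 6 leaves freely, so Aut(G) ≅ S_6 of order 6! = 720.

S_6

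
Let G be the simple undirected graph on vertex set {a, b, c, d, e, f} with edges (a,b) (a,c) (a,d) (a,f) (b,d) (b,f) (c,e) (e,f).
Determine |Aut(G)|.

1

The degree sequence is [4, 3, 2, 2, 2, 3]. Checking the degree-preserving permutations of the vertex set shows that none except the identity preserves every edge, so Aut(G) is trivial.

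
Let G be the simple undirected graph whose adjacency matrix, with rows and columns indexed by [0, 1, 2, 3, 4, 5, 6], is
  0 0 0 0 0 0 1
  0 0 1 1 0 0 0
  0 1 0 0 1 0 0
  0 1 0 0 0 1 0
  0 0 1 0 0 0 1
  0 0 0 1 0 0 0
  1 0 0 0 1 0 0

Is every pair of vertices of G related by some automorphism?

No

Automorphisms preserve degree, but G has vertices of degree 1 and vertices of degree 2; no automorphism maps one to the other, so G is not vertex-transitive.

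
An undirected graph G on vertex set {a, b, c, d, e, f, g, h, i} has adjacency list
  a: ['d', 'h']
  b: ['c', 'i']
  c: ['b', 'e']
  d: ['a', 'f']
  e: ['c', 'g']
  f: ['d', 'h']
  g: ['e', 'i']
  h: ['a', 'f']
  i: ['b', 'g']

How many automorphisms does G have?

80

G has two connected components, {b, c, e, g, i} and {a, d, f, h}; each is 2-regular, so G = C_5 ⊔ C_4. No automorphism exchanges components of different sizes, hence Aut(G) is the direct product D_4 × D_5, order 80.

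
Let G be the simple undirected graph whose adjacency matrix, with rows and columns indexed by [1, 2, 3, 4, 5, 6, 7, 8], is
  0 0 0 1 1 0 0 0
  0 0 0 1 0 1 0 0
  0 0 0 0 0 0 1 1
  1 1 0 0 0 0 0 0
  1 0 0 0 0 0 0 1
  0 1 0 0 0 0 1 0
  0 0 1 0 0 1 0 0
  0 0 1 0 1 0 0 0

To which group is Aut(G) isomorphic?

D_8

G is 2-regular and connected on 8 vertices, i.e. the cycle C_8. The automorphisms of the 8-cycle are exactly the symmetries of a regular 8-gon: the dihedral group D_8, |D_8| = 16.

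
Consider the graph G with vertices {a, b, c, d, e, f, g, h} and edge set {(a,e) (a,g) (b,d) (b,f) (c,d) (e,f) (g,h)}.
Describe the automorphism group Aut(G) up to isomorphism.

the cyclic group of order 2

The degree sequence is [2, 2, 1, 2, 2, 2, 2, 1]; the two degree-1 vertices c and h are the ends of a path, so G = P_8. A path has exactly one nontrivial symmetry — reversal — giving Aut(G) of order 2.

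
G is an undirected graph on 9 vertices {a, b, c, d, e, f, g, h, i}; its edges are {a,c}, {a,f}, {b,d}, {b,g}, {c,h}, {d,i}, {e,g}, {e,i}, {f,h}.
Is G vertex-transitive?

G has two connected components, {b, d, e, g, i} and {a, c, f, h}; each is 2-regular, so G = C_5 ⊔ C_4. The orbit of a under Aut(G) is {a, c, f, h}, which does not contain b, so G is not vertex-transitive.

No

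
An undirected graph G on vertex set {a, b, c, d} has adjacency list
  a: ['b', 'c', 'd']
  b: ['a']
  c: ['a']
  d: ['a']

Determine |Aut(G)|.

6

Vertex a has degree 3 and every other vertex has degree 1, so G is the star K_{1,3} with centre a. The 3 leaves are pairwise interchangeable while the centre is fixed, giving Aut(G) = S_3.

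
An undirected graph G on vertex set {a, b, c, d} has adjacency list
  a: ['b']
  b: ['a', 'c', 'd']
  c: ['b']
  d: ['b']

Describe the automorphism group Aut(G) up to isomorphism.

the symmetric group on 3 letters

Vertex b has degree 3 and every other vertex has degree 1, so G is the star K_{1,3} with centre b. The 3 leaves are pairwise interchangeable while the centre is fixed, giving Aut(G) = S_3.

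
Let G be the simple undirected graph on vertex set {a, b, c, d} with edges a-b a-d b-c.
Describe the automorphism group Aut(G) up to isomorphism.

The degree sequence is [2, 2, 1, 1]; the two degree-1 vertices c and d are the ends of a path, so G = P_4. A path has exactly one nontrivial symmetry — reversal — giving Aut(G) of order 2.

Z_2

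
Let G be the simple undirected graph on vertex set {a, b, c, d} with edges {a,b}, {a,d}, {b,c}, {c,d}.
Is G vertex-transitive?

Every vertex has degree 2 and the graph is connected, so G is the 4-cycle C_4. C_4 has 4 rotations and 4 reflections, so Aut(C_4) ≅ D_4 of order 8. Under this action every vertex can be carried to every other, so G is vertex-transitive.

Yes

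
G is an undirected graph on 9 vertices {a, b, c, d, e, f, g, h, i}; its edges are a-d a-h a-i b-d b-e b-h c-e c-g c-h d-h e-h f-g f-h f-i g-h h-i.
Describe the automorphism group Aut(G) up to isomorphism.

Vertex h is the unique vertex of degree 8; the remaining 8 vertices each have degree 3 and induce a cycle, so G is the wheel on 9 vertices with hub h. With the hub fixed, the remaining symmetry is that of the rim cycle C_8, giving the dihedral group D_8.

the dihedral group of order 16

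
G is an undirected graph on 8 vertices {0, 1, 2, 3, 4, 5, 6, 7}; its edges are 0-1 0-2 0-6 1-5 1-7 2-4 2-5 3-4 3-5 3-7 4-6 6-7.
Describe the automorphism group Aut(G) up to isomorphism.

G is 3-regular and bipartite on 2^3 = 8 vertices with girth 4; it is the hypercube graph Q_3. The symmetry group of the 3-cube is the hyperoctahedral group B_3 = Z_2 ≀ S_3, of order 2^3·3! = 48.

Z_2^3 ⋊ S_3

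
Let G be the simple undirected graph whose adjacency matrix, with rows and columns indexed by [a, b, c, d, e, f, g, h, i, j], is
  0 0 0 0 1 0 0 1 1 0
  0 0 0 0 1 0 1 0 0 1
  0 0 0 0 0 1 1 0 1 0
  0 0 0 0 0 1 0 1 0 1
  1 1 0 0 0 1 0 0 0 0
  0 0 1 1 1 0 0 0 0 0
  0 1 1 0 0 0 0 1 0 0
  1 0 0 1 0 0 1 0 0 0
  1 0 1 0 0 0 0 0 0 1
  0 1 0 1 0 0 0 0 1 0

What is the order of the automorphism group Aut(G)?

G is 3-regular on 10 vertices with no triangles and no 4-cycles (girth 5): this is the Petersen graph. Viewing the Petersen graph as the Kneser graph K(5,2) — vertices are 2-subsets of {1,…,5}, edges join disjoint pairs — its automorphisms are exactly the permutations of the 5-element set, so Aut ≅ S_5 of order 120.

120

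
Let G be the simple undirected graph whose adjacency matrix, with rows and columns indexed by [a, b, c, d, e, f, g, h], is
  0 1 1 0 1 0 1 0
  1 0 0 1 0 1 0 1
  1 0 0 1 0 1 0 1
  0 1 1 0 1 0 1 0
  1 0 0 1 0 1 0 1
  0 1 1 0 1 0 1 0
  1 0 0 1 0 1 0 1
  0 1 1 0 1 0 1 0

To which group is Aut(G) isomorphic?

(S_4 × S_4) ⋊ Z_2

G is 4-regular and bipartite with parts {a, d, f, h} and {b, c, e, g} (each part is independent and every cross-pair is an edge), so G = K_{4,4}. Aut(K_{4,4}) is the wreath product S_4 ≀ Z_2: permute within each part, then optionally swap the parts; |Aut| = 2·(4!)² = 1152.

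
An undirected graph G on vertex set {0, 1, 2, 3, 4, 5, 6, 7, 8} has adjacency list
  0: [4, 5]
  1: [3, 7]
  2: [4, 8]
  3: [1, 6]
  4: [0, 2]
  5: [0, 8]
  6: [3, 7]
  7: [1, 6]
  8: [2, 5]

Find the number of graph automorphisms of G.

G has two connected components, {0, 2, 4, 5, 8} and {1, 3, 6, 7}; each is 2-regular, so G = C_5 ⊔ C_4. The components are non-isomorphic (different sizes), so Aut(G) = Aut(C_4) × Aut(C_5) = D_4 × D_5 of order 8·10 = 80.

80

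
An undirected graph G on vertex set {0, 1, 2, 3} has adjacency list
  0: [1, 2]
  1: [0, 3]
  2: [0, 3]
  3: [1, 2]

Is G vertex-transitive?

Yes

G is 2-regular and connected on 4 vertices, i.e. the cycle C_4. C_4 has 4 rotations and 4 reflections, so Aut(C_4) ≅ D_4 of order 8. Under this action every vertex can be carried to every other, so G is vertex-transitive.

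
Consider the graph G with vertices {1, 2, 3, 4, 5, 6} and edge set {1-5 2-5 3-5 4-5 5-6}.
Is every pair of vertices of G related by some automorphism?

Vertex 5 is the only vertex of degree 5, so every automorphism fixes it; G is not vertex-transitive.

No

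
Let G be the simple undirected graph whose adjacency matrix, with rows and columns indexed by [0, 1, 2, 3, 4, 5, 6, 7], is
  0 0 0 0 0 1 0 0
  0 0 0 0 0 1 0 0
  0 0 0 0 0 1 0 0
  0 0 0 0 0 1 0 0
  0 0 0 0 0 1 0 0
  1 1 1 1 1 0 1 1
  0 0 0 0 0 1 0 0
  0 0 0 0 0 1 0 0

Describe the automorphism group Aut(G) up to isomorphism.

S_7

Vertex 5 has degree 7 and every other vertex has degree 1, so G is the star K_{1,7} with centre 5. Any automorphism fixes the centre and permutes the 7 leaves freely, so Aut(G) ≅ S_7 of order 7! = 5040.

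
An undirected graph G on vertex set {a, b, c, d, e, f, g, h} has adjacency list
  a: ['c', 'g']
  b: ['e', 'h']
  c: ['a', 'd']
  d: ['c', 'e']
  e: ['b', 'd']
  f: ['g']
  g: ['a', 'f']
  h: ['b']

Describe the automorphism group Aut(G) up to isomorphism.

the cyclic group of order 2

The degree sequence is [2, 2, 2, 2, 2, 1, 2, 1]; the two degree-1 vertices f and h are the ends of a path, so G = P_8. A path has exactly one nontrivial symmetry — reversal — giving Aut(G) of order 2.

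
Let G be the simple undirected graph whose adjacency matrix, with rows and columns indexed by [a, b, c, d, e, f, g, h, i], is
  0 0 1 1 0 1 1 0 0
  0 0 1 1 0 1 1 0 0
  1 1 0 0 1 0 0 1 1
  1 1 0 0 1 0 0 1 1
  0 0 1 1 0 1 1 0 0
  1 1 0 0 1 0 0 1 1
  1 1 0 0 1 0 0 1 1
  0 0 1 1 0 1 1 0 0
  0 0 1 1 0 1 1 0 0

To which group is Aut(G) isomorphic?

S_5 × S_4

The vertices split by degree into {c, d, f, g} (degree 5) and {a, b, e, h, i} (degree 4); every edge runs between the two parts, so G is the complete bipartite graph K_{4,5}. Automorphisms preserve the bipartition setwise (since the parts differ in size) and act as S_5 × S_4 within it; |Aut| = 2880.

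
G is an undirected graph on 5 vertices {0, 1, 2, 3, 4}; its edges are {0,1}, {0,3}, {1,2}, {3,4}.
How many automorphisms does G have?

The degree sequence is [2, 2, 1, 2, 1]; the two degree-1 vertices 2 and 4 are the ends of a path, so G = P_5. A path has exactly one nontrivial symmetry — reversal — giving Aut(G) of order 2.

2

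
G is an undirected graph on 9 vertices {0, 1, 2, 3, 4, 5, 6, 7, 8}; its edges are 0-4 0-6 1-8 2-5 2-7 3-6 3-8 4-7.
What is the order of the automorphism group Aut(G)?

2

The degree sequence is [2, 1, 2, 2, 2, 1, 2, 2, 2]; the two degree-1 vertices 1 and 5 are the ends of a path, so G = P_9. The only nontrivial automorphism of a path is the end-to-end reflection, so Aut(G) ≅ Z_2.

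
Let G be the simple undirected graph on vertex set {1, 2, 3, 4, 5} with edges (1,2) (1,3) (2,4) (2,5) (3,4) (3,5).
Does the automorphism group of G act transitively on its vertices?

Automorphisms preserve degree, but G has vertices of degree 2 and vertices of degree 3; no automorphism maps one to the other, so G is not vertex-transitive.

No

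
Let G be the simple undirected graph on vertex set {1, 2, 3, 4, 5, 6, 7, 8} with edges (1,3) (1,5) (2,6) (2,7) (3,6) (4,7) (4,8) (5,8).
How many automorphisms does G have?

16

G is 2-regular and connected on 8 vertices, i.e. the cycle C_8. The automorphisms of the 8-cycle are exactly the symmetries of a regular 8-gon: the dihedral group D_8, |D_8| = 16.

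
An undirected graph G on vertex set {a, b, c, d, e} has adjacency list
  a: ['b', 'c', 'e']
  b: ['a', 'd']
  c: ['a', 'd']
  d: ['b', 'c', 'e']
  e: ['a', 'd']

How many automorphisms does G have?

12

The vertices split by degree into {a, d} (degree 3) and {b, c, e} (degree 2); every edge runs between the two parts, so G is the complete bipartite graph K_{2,3}. Automorphisms preserve the bipartition setwise (since the parts differ in size) and act as S_2 × S_3 within it; |Aut| = 12.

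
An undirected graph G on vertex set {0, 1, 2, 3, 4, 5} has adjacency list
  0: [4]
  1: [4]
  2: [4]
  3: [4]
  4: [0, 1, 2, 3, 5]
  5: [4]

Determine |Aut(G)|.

Vertex 4 has degree 5 and every other vertex has degree 1, so G is the star K_{1,5} with centre 4. The 5 leaves are pairwise interchangeable while the centre is fixed, giving Aut(G) = S_5.

120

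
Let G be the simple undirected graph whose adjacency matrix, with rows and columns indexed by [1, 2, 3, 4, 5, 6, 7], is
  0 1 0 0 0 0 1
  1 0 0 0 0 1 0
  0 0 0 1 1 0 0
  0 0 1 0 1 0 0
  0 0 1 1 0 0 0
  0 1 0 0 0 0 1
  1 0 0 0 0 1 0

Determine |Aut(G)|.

48

G has two connected components, {1, 2, 6, 7} and {3, 4, 5}; each is 2-regular, so G = C_4 ⊔ C_3. The components are non-isomorphic (different sizes), so Aut(G) = Aut(C_3) × Aut(C_4) = D_3 × D_4 of order 6·8 = 48.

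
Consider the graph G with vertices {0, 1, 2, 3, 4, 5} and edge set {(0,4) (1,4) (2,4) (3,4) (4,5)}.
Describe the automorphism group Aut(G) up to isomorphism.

the symmetric group on 5 letters

Vertex 4 has degree 5 and every other vertex has degree 1, so G is the star K_{1,5} with centre 4. The 5 leaves are pairwise interchangeable while the centre is fixed, giving Aut(G) = S_5.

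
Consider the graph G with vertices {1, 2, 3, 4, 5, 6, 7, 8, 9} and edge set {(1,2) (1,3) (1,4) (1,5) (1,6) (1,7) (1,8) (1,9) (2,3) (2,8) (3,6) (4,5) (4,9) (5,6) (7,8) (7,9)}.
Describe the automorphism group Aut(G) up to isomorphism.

Vertex 1 is the unique vertex of degree 8; the remaining 8 vertices each have degree 3 and induce a cycle, so G is the wheel on 9 vertices with hub 1. Every automorphism fixes the hub and acts on the rim 8-cycle, so Aut(G) ≅ Aut(C_8) = D_8 of order 16.

D_8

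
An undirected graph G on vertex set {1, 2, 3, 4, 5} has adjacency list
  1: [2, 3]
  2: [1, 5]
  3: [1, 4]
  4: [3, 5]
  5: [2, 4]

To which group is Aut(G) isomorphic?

G is 2-regular and connected on 5 vertices, i.e. the cycle C_5. The automorphisms of the 5-cycle are exactly the symmetries of a regular 5-gon: the dihedral group D_5, |D_5| = 10.

the dihedral group of order 10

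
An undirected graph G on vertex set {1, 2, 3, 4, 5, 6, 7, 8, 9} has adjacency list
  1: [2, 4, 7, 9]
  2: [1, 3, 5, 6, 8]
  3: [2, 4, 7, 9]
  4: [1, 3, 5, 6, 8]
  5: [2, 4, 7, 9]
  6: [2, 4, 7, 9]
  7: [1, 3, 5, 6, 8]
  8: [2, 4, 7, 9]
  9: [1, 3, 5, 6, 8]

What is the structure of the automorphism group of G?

S_4 × S_5

The vertices split by degree into {2, 4, 7, 9} (degree 5) and {1, 3, 5, 6, 8} (degree 4); every edge runs between the two parts, so G is the complete bipartite graph K_{4,5}. The parts have unequal sizes, so no automorphism swaps them; each part is permuted independently, giving S_4 × S_5 of order 4!·5! = 2880.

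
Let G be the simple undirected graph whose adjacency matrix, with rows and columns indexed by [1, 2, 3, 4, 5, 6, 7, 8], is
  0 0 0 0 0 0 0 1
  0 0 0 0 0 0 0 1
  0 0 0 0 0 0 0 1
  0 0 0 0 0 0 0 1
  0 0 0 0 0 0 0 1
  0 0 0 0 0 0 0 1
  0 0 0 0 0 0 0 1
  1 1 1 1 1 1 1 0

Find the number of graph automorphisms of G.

5040

Vertex 8 has degree 7 and every other vertex has degree 1, so G is the star K_{1,7} with centre 8. The 7 leaves are pairwise interchangeable while the centre is fixed, giving Aut(G) = S_7.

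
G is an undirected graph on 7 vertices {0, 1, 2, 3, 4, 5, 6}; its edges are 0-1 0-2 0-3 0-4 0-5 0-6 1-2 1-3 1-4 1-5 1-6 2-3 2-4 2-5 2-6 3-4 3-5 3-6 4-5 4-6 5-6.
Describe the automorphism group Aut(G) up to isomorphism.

Every vertex has degree 6, so G is the complete graph K_7. Any permutation of the 7 vertices preserves K_7, so Aut(K_7) = S_7 of order 7! = 5040.

the symmetric group on 7 letters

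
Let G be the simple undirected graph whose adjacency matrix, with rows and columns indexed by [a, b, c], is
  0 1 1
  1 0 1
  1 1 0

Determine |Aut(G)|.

Every vertex has degree 2, so G is the complete graph K_3. Every bijection on the vertex set is an automorphism of K_3; hence Aut(K_3) ≅ S_3, order 6.

6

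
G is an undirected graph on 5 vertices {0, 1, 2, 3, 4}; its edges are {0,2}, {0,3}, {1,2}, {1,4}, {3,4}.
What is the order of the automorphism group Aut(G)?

G is 2-regular and connected on 5 vertices, i.e. the cycle C_5. The automorphisms of the 5-cycle are exactly the symmetries of a regular 5-gon: the dihedral group D_5, |D_5| = 10.

10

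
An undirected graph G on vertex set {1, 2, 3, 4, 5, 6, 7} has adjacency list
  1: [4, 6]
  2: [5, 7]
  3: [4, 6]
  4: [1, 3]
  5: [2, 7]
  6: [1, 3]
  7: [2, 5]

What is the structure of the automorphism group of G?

G has two connected components, {1, 3, 4, 6} and {2, 5, 7}; each is 2-regular, so G = C_4 ⊔ C_3. No automorphism exchanges components of different sizes, hence Aut(G) is the direct product D_4 × D_3, order 48.

D_4 × D_3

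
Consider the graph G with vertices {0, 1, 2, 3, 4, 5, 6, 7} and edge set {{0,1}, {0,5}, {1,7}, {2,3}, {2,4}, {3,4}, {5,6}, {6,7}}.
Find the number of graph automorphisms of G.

G has two connected components, {0, 1, 5, 6, 7} and {2, 3, 4}; each is 2-regular, so G = C_5 ⊔ C_3. The components are non-isomorphic (different sizes), so Aut(G) = Aut(C_3) × Aut(C_5) = D_3 × D_5 of order 6·10 = 60.

60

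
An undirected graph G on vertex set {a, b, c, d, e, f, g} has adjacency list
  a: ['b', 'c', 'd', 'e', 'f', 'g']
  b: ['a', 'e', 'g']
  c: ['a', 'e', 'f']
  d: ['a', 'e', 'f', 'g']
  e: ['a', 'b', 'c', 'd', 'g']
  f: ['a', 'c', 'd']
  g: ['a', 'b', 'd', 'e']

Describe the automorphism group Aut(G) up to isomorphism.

The degree sequence is [6, 3, 3, 4, 5, 3, 4]. Checking the degree-preserving permutations of the vertex set shows that none except the identity preserves every edge, so Aut(G) is trivial.

the trivial group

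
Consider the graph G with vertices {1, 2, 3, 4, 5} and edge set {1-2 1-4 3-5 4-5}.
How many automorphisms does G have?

The degree sequence is [2, 1, 1, 2, 2]; the two degree-1 vertices 2 and 3 are the ends of a path, so G = P_5. The only nontrivial automorphism of a path is the end-to-end reflection, so Aut(G) ≅ Z_2.

2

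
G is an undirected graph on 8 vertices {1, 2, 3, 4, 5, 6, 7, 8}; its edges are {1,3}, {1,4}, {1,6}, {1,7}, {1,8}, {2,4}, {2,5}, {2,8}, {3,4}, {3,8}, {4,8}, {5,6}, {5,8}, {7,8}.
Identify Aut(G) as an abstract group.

the trivial group

Degrees alone do not determine every vertex (e.g. 2 and 3 both have degree 3), but their neighbour-degree multisets differ: N(2) has degrees [3, 4, 6] while N(3) has degrees [4, 5, 6]. Repeating this refinement separates all vertices, so the only automorphism is the identity.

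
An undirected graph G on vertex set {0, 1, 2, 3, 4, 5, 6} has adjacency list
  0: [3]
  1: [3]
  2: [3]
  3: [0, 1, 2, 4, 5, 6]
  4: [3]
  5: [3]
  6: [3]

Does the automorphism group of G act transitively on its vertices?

No

Vertex 3 is the only vertex of degree 6, so every automorphism fixes it; G is not vertex-transitive.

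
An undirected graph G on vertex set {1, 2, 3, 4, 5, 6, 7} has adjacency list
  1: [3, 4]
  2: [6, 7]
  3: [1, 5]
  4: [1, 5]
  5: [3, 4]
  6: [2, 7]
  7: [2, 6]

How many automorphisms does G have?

48

G has two connected components, {1, 3, 4, 5} and {2, 6, 7}; each is 2-regular, so G = C_4 ⊔ C_3. No automorphism exchanges components of different sizes, hence Aut(G) is the direct product D_4 × D_3, order 48.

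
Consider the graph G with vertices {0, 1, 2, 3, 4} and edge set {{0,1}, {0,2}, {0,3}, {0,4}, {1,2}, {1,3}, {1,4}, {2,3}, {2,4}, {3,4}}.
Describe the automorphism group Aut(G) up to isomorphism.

Every vertex has degree 4, so G is the complete graph K_5. Every bijection on the vertex set is an automorphism of K_5; hence Aut(K_5) ≅ S_5, order 120.

S_5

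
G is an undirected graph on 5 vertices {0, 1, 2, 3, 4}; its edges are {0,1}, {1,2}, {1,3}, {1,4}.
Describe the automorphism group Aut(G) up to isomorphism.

Vertex 1 has degree 4 and every other vertex has degree 1, so G is the star K_{1,4} with centre 1. Any automorphism fixes the centre and permutes the 4 leaves freely, so Aut(G) ≅ S_4 of order 4! = 24.

the symmetric group on 4 letters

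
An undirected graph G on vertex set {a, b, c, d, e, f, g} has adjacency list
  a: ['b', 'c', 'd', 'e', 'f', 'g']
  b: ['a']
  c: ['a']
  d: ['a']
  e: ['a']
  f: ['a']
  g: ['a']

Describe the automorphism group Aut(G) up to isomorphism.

Vertex a has degree 6 and every other vertex has degree 1, so G is the star K_{1,6} with centre a. The 6 leaves are pairwise interchangeable while the centre is fixed, giving Aut(G) = S_6.

S_6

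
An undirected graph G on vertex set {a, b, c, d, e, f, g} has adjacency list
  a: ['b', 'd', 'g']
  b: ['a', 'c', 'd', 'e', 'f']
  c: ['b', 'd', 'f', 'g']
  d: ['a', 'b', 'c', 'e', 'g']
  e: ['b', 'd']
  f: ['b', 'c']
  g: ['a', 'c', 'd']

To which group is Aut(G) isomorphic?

1

Degrees alone do not determine every vertex (e.g. a and g both have degree 3), but their neighbour-degree multisets differ: N(a) has degrees [3, 5, 5] while N(g) has degrees [3, 4, 5]. Repeating this refinement separates all vertices, so the only automorphism is the identity.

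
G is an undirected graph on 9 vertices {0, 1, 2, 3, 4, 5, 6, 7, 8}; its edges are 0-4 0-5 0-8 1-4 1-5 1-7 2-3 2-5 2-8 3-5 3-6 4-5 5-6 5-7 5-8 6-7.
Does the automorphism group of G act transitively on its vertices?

Vertex 5 is the only vertex of degree 8, so every automorphism fixes it; G is not vertex-transitive.

No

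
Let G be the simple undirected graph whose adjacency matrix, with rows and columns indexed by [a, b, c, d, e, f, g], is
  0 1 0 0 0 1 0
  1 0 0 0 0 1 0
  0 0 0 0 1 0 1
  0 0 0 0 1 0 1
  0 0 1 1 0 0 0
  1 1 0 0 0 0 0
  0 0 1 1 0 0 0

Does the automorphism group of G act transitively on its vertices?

No

G has two connected components, {c, d, e, g} and {a, b, f}; each is 2-regular, so G = C_4 ⊔ C_3. The orbit of a under Aut(G) is {a, b, f}, which does not contain c, so G is not vertex-transitive.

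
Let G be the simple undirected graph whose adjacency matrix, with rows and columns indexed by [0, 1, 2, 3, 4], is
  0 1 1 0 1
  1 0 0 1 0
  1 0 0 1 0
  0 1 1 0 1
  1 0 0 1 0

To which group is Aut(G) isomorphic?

S_2 × S_3

The vertices split by degree into {0, 3} (degree 3) and {1, 2, 4} (degree 2); every edge runs between the two parts, so G is the complete bipartite graph K_{2,3}. Automorphisms preserve the bipartition setwise (since the parts differ in size) and act as S_2 × S_3 within it; |Aut| = 12.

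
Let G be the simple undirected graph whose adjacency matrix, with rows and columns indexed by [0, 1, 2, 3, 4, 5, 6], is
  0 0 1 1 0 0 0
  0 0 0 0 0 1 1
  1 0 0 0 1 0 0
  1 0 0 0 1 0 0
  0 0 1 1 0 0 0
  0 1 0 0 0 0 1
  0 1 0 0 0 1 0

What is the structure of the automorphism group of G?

D_3 × D_4

G has two connected components, {0, 2, 3, 4} and {1, 5, 6}; each is 2-regular, so G = C_4 ⊔ C_3. No automorphism exchanges components of different sizes, hence Aut(G) is the direct product D_3 × D_4, order 48.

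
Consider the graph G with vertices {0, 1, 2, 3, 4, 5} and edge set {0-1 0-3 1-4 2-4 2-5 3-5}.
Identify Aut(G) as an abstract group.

D_6

Every vertex has degree 2 and the graph is connected, so G is the 6-cycle C_6. The automorphisms of the 6-cycle are exactly the symmetries of a regular 6-gon: the dihedral group D_6, |D_6| = 12.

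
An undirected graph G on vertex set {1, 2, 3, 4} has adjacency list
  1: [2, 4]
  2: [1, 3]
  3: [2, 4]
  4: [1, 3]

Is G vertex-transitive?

Yes

G is 2-regular and bipartite on 2^2 = 4 vertices with girth 4; it is the hypercube graph Q_2. The symmetry group of the 2-cube is the hyperoctahedral group B_2 = Z_2 ≀ S_2, of order 2^2·2! = 8. This group acts transitively on the 4 vertices.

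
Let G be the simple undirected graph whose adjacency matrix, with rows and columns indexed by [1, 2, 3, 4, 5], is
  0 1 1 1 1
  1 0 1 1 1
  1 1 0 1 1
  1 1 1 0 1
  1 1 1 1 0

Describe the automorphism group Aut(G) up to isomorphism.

the symmetric group on 5 letters

All 5 vertices are pairwise adjacent: G = K_5. Any permutation of the 5 vertices preserves K_5, so Aut(K_5) = S_5 of order 5! = 120.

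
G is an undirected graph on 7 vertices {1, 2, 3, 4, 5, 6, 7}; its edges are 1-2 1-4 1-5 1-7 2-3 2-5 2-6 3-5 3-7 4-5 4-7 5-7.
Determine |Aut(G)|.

The degree sequence is [4, 4, 3, 3, 5, 1, 4]. Checking the degree-preserving permutations of the vertex set shows that none except the identity preserves every edge, so Aut(G) is trivial.

1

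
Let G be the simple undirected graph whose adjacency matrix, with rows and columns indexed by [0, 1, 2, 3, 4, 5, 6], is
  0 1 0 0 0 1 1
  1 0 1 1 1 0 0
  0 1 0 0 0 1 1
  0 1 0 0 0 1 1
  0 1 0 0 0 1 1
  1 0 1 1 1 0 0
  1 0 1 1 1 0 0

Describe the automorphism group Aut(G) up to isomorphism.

S_4 × S_3

The vertices split by degree into {1, 5, 6} (degree 4) and {0, 2, 3, 4} (degree 3); every edge runs between the two parts, so G is the complete bipartite graph K_{3,4}. Automorphisms preserve the bipartition setwise (since the parts differ in size) and act as S_4 × S_3 within it; |Aut| = 144.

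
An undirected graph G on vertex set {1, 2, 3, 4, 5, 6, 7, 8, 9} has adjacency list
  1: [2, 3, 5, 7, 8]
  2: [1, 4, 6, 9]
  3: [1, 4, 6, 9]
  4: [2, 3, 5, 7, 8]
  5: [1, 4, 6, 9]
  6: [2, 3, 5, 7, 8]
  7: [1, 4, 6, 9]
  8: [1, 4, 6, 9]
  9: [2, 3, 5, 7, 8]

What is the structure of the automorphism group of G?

S_5 × S_4

The vertices split by degree into {1, 4, 6, 9} (degree 5) and {2, 3, 5, 7, 8} (degree 4); every edge runs between the two parts, so G is the complete bipartite graph K_{4,5}. Automorphisms preserve the bipartition setwise (since the parts differ in size) and act as S_5 × S_4 within it; |Aut| = 2880.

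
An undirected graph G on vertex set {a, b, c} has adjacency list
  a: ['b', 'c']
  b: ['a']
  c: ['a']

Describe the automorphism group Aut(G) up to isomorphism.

The degree sequence is [2, 1, 1]; the two degree-1 vertices b and c are the ends of a path, so G = P_3. A path has exactly one nontrivial symmetry — reversal — giving Aut(G) of order 2.

Z_2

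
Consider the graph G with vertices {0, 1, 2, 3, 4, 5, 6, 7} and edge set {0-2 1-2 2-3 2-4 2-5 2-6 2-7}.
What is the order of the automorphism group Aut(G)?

Vertex 2 has degree 7 and every other vertex has degree 1, so G is the star K_{1,7} with centre 2. The 7 leaves are pairwise interchangeable while the centre is fixed, giving Aut(G) = S_7.

5040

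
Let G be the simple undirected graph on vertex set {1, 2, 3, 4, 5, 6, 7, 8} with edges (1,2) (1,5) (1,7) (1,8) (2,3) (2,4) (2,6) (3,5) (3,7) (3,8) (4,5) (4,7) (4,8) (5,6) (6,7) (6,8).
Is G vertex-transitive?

G is 4-regular and bipartite with parts {1, 3, 4, 6} and {2, 5, 7, 8} (each part is independent and every cross-pair is an edge), so G = K_{4,4}. Each part can be permuted independently (S_4 × S_4) and the two equal-size parts can also be swapped, giving (S_4 × S_4) ⋊ Z_2 of order 2·(4!)² = 1152. This group acts transitively on the 8 vertices.

Yes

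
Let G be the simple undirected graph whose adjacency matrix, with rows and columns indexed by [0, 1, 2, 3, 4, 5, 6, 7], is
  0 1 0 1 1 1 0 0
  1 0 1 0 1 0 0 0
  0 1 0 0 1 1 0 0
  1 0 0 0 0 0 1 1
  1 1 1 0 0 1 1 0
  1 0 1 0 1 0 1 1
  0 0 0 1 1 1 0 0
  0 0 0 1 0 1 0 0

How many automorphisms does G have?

The degree sequence is [4, 3, 3, 3, 5, 5, 3, 2]. Checking the degree-preserving permutations of the vertex set shows that none except the identity preserves every edge, so Aut(G) is trivial.

1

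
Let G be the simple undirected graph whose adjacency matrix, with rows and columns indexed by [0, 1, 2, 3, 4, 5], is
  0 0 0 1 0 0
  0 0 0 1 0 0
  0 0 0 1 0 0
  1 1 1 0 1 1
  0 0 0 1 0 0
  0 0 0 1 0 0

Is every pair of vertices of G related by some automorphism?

Vertex 3 is the only vertex of degree 5, so every automorphism fixes it; G is not vertex-transitive.

No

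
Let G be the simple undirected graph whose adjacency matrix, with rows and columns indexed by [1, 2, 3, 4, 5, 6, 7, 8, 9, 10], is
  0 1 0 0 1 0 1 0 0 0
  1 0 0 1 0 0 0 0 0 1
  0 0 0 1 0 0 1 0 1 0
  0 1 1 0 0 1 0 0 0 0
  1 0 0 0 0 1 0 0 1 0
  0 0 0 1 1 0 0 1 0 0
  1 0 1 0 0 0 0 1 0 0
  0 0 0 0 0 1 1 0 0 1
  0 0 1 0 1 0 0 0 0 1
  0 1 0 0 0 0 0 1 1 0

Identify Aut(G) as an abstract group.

G is 3-regular on 10 vertices with no triangles and no 4-cycles (girth 5): this is the Petersen graph. It is a classical fact that the Petersen graph has automorphism group S_5 (order 120), arising from its description as the Kneser graph K(5,2).

the symmetric group S_5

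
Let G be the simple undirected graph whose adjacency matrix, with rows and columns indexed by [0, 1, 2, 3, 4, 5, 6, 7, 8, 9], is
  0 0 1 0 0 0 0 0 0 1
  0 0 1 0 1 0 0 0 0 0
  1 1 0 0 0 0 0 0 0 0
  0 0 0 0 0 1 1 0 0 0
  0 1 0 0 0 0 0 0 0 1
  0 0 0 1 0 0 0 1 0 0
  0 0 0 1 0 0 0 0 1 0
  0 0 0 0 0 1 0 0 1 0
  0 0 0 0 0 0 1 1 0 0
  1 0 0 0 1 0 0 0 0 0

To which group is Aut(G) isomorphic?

(D_5 × D_5) ⋊ Z_2

G has two connected components, {0, 1, 2, 4, 9} and {3, 5, 6, 7, 8}; each is 2-regular, so G = C_5 ⊔ C_5. Aut of a disjoint union of two copies of C_5 is the wreath product D_5 ≀ Z_2, of order 2·10² = 200.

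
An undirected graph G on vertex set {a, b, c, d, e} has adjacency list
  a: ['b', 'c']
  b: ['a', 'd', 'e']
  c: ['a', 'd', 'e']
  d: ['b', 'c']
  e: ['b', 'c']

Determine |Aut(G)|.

12

The vertices split by degree into {b, c} (degree 3) and {a, d, e} (degree 2); every edge runs between the two parts, so G is the complete bipartite graph K_{2,3}. The parts have unequal sizes, so no automorphism swaps them; each part is permuted independently, giving S_3 × S_2 of order 3!·2! = 12.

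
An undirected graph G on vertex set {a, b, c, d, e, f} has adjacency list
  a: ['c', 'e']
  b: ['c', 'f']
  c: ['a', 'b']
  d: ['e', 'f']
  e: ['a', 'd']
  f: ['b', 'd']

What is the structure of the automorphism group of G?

Every vertex has degree 2 and the graph is connected, so G is the 6-cycle C_6. C_6 has 6 rotations and 6 reflections, so Aut(C_6) ≅ D_6 of order 12.

the dihedral group of order 12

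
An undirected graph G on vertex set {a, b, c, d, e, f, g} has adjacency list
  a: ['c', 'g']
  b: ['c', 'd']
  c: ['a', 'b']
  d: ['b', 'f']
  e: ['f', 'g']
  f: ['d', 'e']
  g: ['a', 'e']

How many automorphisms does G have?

Every vertex has degree 2 and the graph is connected, so G is the 7-cycle C_7. C_7 has 7 rotations and 7 reflections, so Aut(C_7) ≅ D_7 of order 14.

14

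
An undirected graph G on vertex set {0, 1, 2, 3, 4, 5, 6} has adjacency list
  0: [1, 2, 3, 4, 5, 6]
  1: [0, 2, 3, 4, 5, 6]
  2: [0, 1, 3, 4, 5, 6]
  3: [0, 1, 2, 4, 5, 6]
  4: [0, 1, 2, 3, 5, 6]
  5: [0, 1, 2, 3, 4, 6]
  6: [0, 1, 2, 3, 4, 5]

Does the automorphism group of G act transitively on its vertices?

Yes

All 7 vertices are pairwise adjacent: G = K_7. Any permutation of the 7 vertices preserves K_7, so Aut(K_7) = S_7 of order 7! = 5040. Under this action every vertex can be carried to every other, so G is vertex-transitive.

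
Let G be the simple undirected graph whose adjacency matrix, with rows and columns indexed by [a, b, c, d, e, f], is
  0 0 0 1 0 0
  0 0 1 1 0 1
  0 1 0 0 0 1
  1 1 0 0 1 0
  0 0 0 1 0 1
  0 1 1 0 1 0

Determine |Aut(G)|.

The degree sequence is [1, 3, 2, 3, 2, 3]. Checking the degree-preserving permutations of the vertex set shows that none except the identity preserves every edge, so Aut(G) is trivial.

1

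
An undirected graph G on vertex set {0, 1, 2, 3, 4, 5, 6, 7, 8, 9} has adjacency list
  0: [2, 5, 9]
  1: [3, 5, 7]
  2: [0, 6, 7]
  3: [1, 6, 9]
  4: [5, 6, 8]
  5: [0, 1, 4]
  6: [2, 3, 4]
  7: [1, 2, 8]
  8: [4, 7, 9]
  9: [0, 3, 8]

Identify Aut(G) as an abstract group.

S_5

G is 3-regular on 10 vertices with no triangles and no 4-cycles (girth 5): this is the Petersen graph. It is a classical fact that the Petersen graph has automorphism group S_5 (order 120), arising from its description as the Kneser graph K(5,2).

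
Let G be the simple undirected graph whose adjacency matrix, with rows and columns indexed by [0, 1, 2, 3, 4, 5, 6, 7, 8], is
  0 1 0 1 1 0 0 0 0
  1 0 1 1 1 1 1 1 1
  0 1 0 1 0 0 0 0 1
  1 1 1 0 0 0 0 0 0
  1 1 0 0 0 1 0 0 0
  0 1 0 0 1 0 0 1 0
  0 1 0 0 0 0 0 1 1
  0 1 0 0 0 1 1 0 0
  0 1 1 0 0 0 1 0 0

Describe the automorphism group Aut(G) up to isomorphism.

the dihedral group of order 16

Vertex 1 is the unique vertex of degree 8; the remaining 8 vertices each have degree 3 and induce a cycle, so G is the wheel on 9 vertices with hub 1. With the hub fixed, the remaining symmetry is that of the rim cycle C_8, giving the dihedral group D_8.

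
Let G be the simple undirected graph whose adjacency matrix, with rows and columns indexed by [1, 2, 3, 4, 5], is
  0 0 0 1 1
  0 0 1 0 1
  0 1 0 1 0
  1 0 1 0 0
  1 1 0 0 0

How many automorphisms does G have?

G is 2-regular and connected on 5 vertices, i.e. the cycle C_5. C_5 has 5 rotations and 5 reflections, so Aut(C_5) ≅ D_5 of order 10.

10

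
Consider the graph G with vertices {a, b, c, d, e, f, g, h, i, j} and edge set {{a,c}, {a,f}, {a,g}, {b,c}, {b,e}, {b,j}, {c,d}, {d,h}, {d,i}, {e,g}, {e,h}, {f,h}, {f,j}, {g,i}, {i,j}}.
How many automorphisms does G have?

120

G is 3-regular on 10 vertices with no triangles and no 4-cycles (girth 5): this is the Petersen graph. It is a classical fact that the Petersen graph has automorphism group S_5 (order 120), arising from its description as the Kneser graph K(5,2).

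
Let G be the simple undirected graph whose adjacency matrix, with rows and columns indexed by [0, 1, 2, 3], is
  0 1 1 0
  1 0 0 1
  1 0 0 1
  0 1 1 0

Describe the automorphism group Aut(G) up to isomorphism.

G is 2-regular and bipartite on 2^2 = 4 vertices with girth 4; it is the hypercube graph Q_2. The symmetry group of the 2-cube is the hyperoctahedral group B_2 = Z_2 ≀ S_2, of order 2^2·2! = 8.

the dihedral group of order 8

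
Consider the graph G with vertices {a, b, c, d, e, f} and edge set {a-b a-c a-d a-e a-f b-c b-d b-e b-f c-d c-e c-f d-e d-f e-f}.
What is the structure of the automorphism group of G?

All 6 vertices are pairwise adjacent: G = K_6. Any permutation of the 6 vertices preserves K_6, so Aut(K_6) = S_6 of order 6! = 720.

the symmetric group on 6 letters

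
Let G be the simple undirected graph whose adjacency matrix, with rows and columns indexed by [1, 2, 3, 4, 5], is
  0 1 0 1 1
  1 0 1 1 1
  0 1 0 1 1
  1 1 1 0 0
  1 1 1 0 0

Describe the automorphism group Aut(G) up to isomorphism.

the dihedral group of order 8

Vertex 2 is the unique vertex of degree 4; the remaining 4 vertices each have degree 3 and induce a cycle, so G is the wheel on 5 vertices with hub 2. With the hub fixed, the remaining symmetry is that of the rim cycle C_4, giving the dihedral group D_4.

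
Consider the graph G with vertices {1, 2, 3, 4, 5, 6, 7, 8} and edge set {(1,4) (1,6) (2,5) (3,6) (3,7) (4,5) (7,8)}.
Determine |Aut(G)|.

The degree sequence is [2, 1, 2, 2, 2, 2, 2, 1]; the two degree-1 vertices 2 and 8 are the ends of a path, so G = P_8. A path has exactly one nontrivial symmetry — reversal — giving Aut(G) of order 2.

2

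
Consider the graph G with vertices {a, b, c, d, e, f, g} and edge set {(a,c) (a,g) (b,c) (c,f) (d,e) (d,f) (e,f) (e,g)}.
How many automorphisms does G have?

The degree sequence is [2, 1, 3, 2, 3, 3, 2]. Checking the degree-preserving permutations of the vertex set shows that none except the identity preserves every edge, so Aut(G) is trivial.

1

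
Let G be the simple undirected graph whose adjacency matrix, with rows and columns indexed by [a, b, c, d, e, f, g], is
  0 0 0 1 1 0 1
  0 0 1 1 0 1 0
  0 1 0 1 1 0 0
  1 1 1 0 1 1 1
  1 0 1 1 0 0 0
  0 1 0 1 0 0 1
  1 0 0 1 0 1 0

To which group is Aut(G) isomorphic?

Vertex d is the unique vertex of degree 6; the remaining 6 vertices each have degree 3 and induce a cycle, so G is the wheel on 7 vertices with hub d. With the hub fixed, the remaining symmetry is that of the rim cycle C_6, giving the dihedral group D_6.

the dihedral group of order 12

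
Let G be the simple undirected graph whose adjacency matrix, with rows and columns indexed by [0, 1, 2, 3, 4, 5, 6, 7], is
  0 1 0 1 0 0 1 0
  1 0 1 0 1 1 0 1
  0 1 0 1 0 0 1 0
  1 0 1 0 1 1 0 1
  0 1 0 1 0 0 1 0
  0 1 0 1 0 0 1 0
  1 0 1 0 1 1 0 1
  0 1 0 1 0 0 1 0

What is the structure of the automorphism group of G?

S_3 × S_5

The vertices split by degree into {1, 3, 6} (degree 5) and {0, 2, 4, 5, 7} (degree 3); every edge runs between the two parts, so G is the complete bipartite graph K_{3,5}. The parts have unequal sizes, so no automorphism swaps them; each part is permuted independently, giving S_3 × S_5 of order 3!·5! = 720.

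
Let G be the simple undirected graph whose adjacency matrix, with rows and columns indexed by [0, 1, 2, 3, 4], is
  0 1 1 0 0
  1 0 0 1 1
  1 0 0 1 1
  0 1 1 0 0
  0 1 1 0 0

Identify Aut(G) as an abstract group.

S_3 × S_2

The vertices split by degree into {1, 2} (degree 3) and {0, 3, 4} (degree 2); every edge runs between the two parts, so G is the complete bipartite graph K_{2,3}. The parts have unequal sizes, so no automorphism swaps them; each part is permuted independently, giving S_3 × S_2 of order 3!·2! = 12.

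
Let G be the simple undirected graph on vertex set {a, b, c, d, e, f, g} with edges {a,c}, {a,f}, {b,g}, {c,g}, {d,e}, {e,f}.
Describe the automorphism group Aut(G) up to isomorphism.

The degree sequence is [2, 1, 2, 1, 2, 2, 2]; the two degree-1 vertices b and d are the ends of a path, so G = P_7. A path has exactly one nontrivial symmetry — reversal — giving Aut(G) of order 2.

C_2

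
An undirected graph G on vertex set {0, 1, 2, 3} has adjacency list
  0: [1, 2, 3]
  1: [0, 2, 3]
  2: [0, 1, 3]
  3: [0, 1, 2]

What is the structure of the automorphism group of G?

the symmetric group on 4 letters

All 4 vertices are pairwise adjacent: G = K_4. Every bijection on the vertex set is an automorphism of K_4; hence Aut(K_4) ≅ S_4, order 24.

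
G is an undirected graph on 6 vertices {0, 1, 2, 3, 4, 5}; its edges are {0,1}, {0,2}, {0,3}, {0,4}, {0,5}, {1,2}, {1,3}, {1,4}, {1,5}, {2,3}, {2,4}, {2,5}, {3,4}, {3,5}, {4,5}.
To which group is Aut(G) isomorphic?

S_6

Every vertex has degree 5, so G is the complete graph K_6. Any permutation of the 6 vertices preserves K_6, so Aut(K_6) = S_6 of order 6! = 720.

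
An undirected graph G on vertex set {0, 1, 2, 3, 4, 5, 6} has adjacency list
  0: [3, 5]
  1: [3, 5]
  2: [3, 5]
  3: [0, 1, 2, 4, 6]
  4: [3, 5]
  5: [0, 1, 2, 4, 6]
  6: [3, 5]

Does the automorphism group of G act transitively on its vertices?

Automorphisms preserve degree, but G has vertices of degree 2 and vertices of degree 5; no automorphism maps one to the other, so G is not vertex-transitive.

No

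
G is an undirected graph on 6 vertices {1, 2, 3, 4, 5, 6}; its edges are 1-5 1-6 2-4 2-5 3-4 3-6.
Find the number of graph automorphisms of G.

Every vertex has degree 2 and the graph is connected, so G is the 6-cycle C_6. The automorphisms of the 6-cycle are exactly the symmetries of a regular 6-gon: the dihedral group D_6, |D_6| = 12.

12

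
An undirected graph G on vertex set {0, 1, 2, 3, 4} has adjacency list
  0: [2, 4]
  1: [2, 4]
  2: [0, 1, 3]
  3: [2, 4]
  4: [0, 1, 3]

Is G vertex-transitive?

No

Automorphisms preserve degree, but G has vertices of degree 2 and vertices of degree 3; no automorphism maps one to the other, so G is not vertex-transitive.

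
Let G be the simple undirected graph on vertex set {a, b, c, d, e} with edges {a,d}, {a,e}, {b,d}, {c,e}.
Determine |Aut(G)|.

2

The degree sequence is [2, 1, 1, 2, 2]; the two degree-1 vertices b and c are the ends of a path, so G = P_5. A path has exactly one nontrivial symmetry — reversal — giving Aut(G) of order 2.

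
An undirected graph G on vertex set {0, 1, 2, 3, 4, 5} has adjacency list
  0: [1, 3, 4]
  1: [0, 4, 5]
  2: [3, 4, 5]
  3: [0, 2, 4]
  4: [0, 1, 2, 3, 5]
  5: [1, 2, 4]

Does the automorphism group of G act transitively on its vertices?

Vertex 4 is the only vertex of degree 5, so every automorphism fixes it; G is not vertex-transitive.

No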